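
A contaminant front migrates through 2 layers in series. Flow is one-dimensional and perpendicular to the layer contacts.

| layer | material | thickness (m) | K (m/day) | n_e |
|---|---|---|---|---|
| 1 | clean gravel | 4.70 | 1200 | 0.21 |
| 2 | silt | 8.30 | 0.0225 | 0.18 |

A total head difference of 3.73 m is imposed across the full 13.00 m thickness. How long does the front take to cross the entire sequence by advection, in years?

With flow normal to the layers, continuity requires the same specific discharge q through every layer.
Σ(b_i/K_i) = 4.70/1200 + 8.30/0.0225 = 368.9 d.
q = Δh / Σ(b_i/K_i) = 3.73 / 368.9 = 0.01011 m/day.
In each layer the seepage velocity is v_i = q/n_i, so the layer transit time is t_i = b_i·n_i / q:
  layer 1 (clean gravel): t_1 = 4.70 × 0.21 / 0.01011 = 97.61 d
  layer 2 (silt): t_2 = 8.30 × 0.18 / 0.01011 = 147.8 d
Total t = Σ t_i = 245.4 days = 0.6718 years.

0.672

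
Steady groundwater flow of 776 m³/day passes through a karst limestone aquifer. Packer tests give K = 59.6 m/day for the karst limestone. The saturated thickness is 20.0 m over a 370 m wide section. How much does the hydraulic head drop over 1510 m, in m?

2.66

Cross-sectional area A = 370 × 20.0 = 7400 m².
From Q = K·A·i, i = Q / (K·A) = 776 / (59.60 × 7400) = 0.001759.
Head loss Δh = i · L = 0.001759 × 1510 = 2.657 m.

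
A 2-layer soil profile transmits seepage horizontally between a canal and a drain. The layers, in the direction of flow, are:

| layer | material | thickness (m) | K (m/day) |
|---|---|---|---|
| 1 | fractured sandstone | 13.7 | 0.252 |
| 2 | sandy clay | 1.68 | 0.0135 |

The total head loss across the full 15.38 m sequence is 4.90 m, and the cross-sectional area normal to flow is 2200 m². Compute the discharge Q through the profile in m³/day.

Flow is perpendicular to layering, so the layers act in series and the equivalent K is the thickness-weighted harmonic mean.
Total thickness L = 13.7 + 1.68 = 15.38 m.
Σ(b_i/K_i) = 13.7/0.252 + 1.68/0.0135 = 178.8 d.
K_eq = L / Σ(b_i/K_i) = 15.38 / 178.8 = 0.08601 m/day.
Q = K_eq · A · (Δh/L) = 0.08601 × 2200 × (4.90/15.38) = 60.29 m³/day.

60.3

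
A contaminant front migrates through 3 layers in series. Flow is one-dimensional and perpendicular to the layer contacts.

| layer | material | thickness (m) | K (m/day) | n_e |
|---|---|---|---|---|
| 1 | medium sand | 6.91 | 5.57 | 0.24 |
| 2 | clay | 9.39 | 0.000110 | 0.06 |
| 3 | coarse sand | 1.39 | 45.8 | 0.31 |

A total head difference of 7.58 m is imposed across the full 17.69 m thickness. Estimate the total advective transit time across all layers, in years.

With flow normal to the layers, continuity requires the same specific discharge q through every layer.
Σ(b_i/K_i) = 6.91/5.57 + 9.39/0.000110 + 1.39/45.8 = 85365 d.
q = Δh / Σ(b_i/K_i) = 7.58 / 85365 = 8.880e-05 m/day.
In each layer the seepage velocity is v_i = q/n_i, so the layer transit time is t_i = b_i·n_i / q:
  layer 1 (medium sand): t_1 = 6.91 × 0.24 / 8.880e-05 = 18677 d
  layer 2 (clay): t_2 = 9.39 × 0.06 / 8.880e-05 = 6345 d
  layer 3 (coarse sand): t_3 = 1.39 × 0.31 / 8.880e-05 = 4853 d
Total t = Σ t_i = 29874 days = 81.79 years.

81.8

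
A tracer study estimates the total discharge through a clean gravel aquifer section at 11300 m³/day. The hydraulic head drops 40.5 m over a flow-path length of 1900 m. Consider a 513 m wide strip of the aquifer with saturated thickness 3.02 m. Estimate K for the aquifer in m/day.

Cross-sectional area A = 513 × 3.02 = 1549 m².
Hydraulic gradient i = Δh / L = 40.5 / 1900 = 0.02132.
From Q = K·A·i, K = Q / (A·i) = 11300 / (1549 × 0.02132) = 342.2 m/day.

342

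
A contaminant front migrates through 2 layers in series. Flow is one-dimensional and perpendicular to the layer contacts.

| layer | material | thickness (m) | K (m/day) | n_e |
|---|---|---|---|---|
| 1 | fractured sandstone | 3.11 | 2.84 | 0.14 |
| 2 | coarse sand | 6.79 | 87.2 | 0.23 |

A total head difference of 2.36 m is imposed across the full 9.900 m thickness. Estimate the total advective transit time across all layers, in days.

0.993

With flow normal to the layers, continuity requires the same specific discharge q through every layer.
Σ(b_i/K_i) = 3.11/2.84 + 6.79/87.2 = 1.173 d.
q = Δh / Σ(b_i/K_i) = 2.36 / 1.173 = 2.012 m/day.
In each layer the seepage velocity is v_i = q/n_i, so the layer transit time is t_i = b_i·n_i / q:
  layer 1 (fractured sandstone): t_1 = 3.11 × 0.14 / 2.012 = 0.2164 d
  layer 2 (coarse sand): t_2 = 6.79 × 0.23 / 2.012 = 0.7762 d
Total t = Σ t_i = 0.9926 days.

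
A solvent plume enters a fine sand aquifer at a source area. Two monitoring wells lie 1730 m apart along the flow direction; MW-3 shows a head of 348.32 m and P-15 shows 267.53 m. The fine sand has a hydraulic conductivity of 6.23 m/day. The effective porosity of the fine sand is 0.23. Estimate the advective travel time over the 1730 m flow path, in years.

Hydraulic gradient i = (348.32 − 267.53) / 1730 = 80.79 / 1730 = 0.04670.
Darcy flux q = K · i = 6.230 × 0.04670 = 0.2909 m/day.
Seepage velocity v = q / n_e = 0.2909 / 0.23 = 1.265 m/day.
Travel time t = L / v = 1730 / 1.265 = 1368 days = 3.744 years.

3.74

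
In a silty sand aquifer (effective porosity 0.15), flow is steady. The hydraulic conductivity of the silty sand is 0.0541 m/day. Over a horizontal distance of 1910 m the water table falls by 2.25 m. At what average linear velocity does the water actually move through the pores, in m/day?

Hydraulic gradient i = Δh / L = 2.25 / 1910 = 0.001178.
Darcy flux q = K · i = 0.05410 × 0.001178 = 6.373e-05 m/day.
Seepage velocity v = q / n_e = 6.373e-05 / 0.15 = 0.0004249 m/day.

0.000425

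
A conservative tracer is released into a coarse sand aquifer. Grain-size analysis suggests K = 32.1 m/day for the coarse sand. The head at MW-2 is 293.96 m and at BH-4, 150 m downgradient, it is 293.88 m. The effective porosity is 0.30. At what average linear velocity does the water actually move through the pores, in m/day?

Hydraulic gradient i = (293.96 − 293.88) / 150 = 0.08 / 150 = 0.0005333.
Darcy flux q = K · i = 32.10 × 0.0005333 = 0.01712 m/day.
Seepage velocity v = q / n_e = 0.01712 / 0.30 = 0.05707 m/day.

0.0571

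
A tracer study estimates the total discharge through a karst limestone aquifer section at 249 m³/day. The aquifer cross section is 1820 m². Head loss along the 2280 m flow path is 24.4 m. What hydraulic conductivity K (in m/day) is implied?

12.8

Hydraulic gradient i = Δh / L = 24.4 / 2280 = 0.01070.
From Q = K·A·i, K = Q / (A·i) = 249 / (1820 × 0.01070) = 12.78 m/day.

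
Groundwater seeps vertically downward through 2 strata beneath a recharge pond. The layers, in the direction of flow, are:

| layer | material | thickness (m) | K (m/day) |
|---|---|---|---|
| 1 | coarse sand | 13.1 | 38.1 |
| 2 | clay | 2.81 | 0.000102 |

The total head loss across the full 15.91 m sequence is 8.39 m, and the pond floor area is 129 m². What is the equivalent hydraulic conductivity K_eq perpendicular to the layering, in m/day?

0.000578

Flow is perpendicular to layering, so the layers act in series and the equivalent K is the thickness-weighted harmonic mean.
Total thickness L = 13.1 + 2.81 = 15.91 m.
Σ(b_i/K_i) = 13.1/38.1 + 2.81/0.000102 = 27549 d.
K_eq = L / Σ(b_i/K_i) = 15.91 / 27549 = 0.0005775 m/day.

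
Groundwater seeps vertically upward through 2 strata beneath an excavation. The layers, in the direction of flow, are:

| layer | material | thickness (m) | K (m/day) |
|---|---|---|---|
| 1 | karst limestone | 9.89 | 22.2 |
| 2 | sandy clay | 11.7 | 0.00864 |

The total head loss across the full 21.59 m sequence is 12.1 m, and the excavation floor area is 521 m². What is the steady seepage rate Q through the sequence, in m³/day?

Flow is perpendicular to layering, so the layers act in series and the equivalent K is the thickness-weighted harmonic mean.
Total thickness L = 9.89 + 11.7 = 21.59 m.
Σ(b_i/K_i) = 9.89/22.2 + 11.7/0.00864 = 1355 d.
K_eq = L / Σ(b_i/K_i) = 21.59 / 1355 = 0.01594 m/day.
Q = K_eq · A · (Δh/L) = 0.01594 × 521 × (12.1/21.59) = 4.654 m³/day.

4.65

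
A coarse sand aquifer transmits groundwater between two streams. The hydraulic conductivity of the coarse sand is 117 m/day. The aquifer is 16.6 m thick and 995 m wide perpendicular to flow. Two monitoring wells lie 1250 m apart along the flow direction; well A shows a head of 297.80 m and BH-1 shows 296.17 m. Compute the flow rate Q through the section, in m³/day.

2520

Cross-sectional area A = 995 × 16.6 = 16517 m².
Hydraulic gradient i = (297.80 − 296.17) / 1250 = 1.63 / 1250 = 0.001304.
Darcy's law: Q = K · A · i = 117.0 × 16517 × 0.001304 = 2520 m³/day.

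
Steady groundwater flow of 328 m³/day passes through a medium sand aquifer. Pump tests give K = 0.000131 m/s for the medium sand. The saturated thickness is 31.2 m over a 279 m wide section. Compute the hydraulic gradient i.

0.00333

Convert K: 0.000131 m/s × 86400 = 11.32 m/day.
Cross-sectional area A = 279 × 31.2 = 8705 m².
From Q = K·A·i, i = Q / (K·A) = 328 / (11.32 × 8705) = 0.003329.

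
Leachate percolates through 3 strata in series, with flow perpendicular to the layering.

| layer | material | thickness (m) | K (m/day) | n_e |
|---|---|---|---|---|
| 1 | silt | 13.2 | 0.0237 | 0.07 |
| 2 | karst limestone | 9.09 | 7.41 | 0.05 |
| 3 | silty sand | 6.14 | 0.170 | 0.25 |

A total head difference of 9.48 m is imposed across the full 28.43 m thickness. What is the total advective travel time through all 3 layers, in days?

With flow normal to the layers, continuity requires the same specific discharge q through every layer.
Σ(b_i/K_i) = 13.2/0.0237 + 9.09/7.41 + 6.14/0.170 = 594.3 d.
q = Δh / Σ(b_i/K_i) = 9.48 / 594.3 = 0.01595 m/day.
In each layer the seepage velocity is v_i = q/n_i, so the layer transit time is t_i = b_i·n_i / q:
  layer 1 (silt): t_1 = 13.2 × 0.07 / 0.01595 = 57.93 d
  layer 2 (karst limestone): t_2 = 9.09 × 0.05 / 0.01595 = 28.49 d
  layer 3 (silty sand): t_3 = 6.14 × 0.25 / 0.01595 = 96.23 d
Total t = Σ t_i = 182.6 days.

183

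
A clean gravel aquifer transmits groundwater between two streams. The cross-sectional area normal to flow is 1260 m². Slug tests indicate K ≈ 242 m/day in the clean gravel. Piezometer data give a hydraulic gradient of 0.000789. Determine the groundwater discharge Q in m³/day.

Hydraulic gradient i = 0.000789.
Darcy's law: Q = K · A · i = 242.0 × 1260 × 0.0007890 = 240.6 m³/day.

241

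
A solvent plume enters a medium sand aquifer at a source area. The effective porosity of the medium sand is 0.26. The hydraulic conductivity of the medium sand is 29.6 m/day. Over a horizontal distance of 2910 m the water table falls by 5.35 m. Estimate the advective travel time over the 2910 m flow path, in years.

38.1

Hydraulic gradient i = Δh / L = 5.35 / 2910 = 0.001838.
Darcy flux q = K · i = 29.60 × 0.001838 = 0.05442 m/day.
Seepage velocity v = q / n_e = 0.05442 / 0.26 = 0.2093 m/day.
Travel time t = L / v = 2910 / 0.2093 = 13903 days = 38.06 years.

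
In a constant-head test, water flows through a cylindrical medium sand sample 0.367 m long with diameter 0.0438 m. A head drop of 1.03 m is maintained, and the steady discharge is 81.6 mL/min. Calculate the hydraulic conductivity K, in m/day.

27.8

Cross-sectional area A = π·(d/2)² = π × (0.0438/2)² = 0.001507 m².
Convert discharge: 81.6 mL/min = 1.360e-06 m³/s.
Darcy's law rearranged: K = Q·L / (A·Δh) = 1.360e-06 × 0.367 / (0.001507 × 1.03) = 0.0003216 m/s = 27.79 m/day.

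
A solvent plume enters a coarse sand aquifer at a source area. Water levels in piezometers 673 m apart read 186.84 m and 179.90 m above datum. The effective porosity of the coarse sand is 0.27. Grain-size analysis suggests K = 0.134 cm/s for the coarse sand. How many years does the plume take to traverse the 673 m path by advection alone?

0.417

Convert K: 0.134 cm/s × 864 = 115.8 m/day.
Hydraulic gradient i = (186.84 − 179.90) / 673 = 6.94 / 673 = 0.01031.
Darcy flux q = K · i = 115.8 × 0.01031 = 1.194 m/day.
Seepage velocity v = q / n_e = 1.194 / 0.27 = 4.422 m/day.
Travel time t = L / v = 673 / 4.422 = 152.2 days = 0.4167 years.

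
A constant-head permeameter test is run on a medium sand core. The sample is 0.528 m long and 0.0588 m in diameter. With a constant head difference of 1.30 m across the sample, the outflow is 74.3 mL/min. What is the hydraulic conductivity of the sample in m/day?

Cross-sectional area A = π·(d/2)² = π × (0.0588/2)² = 0.002715 m².
Convert discharge: 74.3 mL/min = 1.238e-06 m³/s.
Darcy's law rearranged: K = Q·L / (A·Δh) = 1.238e-06 × 0.528 / (0.002715 × 1.30) = 0.0001852 m/s = 16.00 m/day.

16.0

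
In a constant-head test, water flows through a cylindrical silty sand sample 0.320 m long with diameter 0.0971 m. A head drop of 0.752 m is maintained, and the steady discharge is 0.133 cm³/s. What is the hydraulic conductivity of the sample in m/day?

0.660

Cross-sectional area A = π·(d/2)² = π × (0.0971/2)² = 0.007405 m².
Convert discharge: 0.133 cm³/s = 1.330e-07 m³/s.
Darcy's law rearranged: K = Q·L / (A·Δh) = 1.330e-07 × 0.320 / (0.007405 × 0.752) = 7.643e-06 m/s = 0.6603 m/day.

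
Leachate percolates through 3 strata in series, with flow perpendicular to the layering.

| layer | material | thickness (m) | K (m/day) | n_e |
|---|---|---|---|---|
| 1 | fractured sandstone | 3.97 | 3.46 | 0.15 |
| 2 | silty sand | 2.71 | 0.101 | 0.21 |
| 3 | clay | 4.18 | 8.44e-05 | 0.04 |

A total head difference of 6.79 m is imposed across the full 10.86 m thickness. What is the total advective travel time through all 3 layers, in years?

With flow normal to the layers, continuity requires the same specific discharge q through every layer.
Σ(b_i/K_i) = 3.97/3.46 + 2.71/0.101 + 4.18/8.44e-05 = 49554 d.
q = Δh / Σ(b_i/K_i) = 6.79 / 49554 = 0.0001370 m/day.
In each layer the seepage velocity is v_i = q/n_i, so the layer transit time is t_i = b_i·n_i / q:
  layer 1 (fractured sandstone): t_1 = 3.97 × 0.15 / 0.0001370 = 4346 d
  layer 2 (silty sand): t_2 = 2.71 × 0.21 / 0.0001370 = 4153 d
  layer 3 (clay): t_3 = 4.18 × 0.04 / 0.0001370 = 1220 d
Total t = Σ t_i = 9720 days = 26.61 years.

26.6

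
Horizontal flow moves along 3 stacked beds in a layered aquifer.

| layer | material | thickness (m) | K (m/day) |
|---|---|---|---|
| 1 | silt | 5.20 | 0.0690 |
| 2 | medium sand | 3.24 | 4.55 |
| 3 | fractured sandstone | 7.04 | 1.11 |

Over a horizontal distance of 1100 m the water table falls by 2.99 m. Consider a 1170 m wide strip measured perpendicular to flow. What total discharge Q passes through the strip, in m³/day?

Flow is parallel to layering, so each bed carries its own Darcy discharge and the transmissivities add.
Σ(K_i·b_i) = 0.0690×5.20 + 4.55×3.24 + 1.11×7.04 = 22.92 m²/day.
Hydraulic gradient i = Δh / L = 2.99 / 1100 = 0.002718.
Q = Σ(K_i·b_i) · W · i = 22.92 × 1170 × 0.002718 = 72.88 m³/day.

72.9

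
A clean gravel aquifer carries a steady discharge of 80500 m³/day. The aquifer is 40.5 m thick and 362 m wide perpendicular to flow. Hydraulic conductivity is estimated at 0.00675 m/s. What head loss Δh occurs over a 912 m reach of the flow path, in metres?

8.59

Convert K: 0.00675 m/s × 86400 = 583.2 m/day.
Cross-sectional area A = 362 × 40.5 = 14661 m².
From Q = K·A·i, i = Q / (K·A) = 80500 / (583.2 × 14661) = 0.009415.
Head loss Δh = i · L = 0.009415 × 912 = 8.586 m.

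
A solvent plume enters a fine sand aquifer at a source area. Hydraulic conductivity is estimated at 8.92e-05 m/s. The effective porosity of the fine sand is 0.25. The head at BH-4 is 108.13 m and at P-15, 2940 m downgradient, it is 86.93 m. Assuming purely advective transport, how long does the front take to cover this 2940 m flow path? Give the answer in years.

36.2

Convert K: 8.92e-05 m/s × 86400 = 7.707 m/day.
Hydraulic gradient i = (108.13 − 86.93) / 2940 = 21.2 / 2940 = 0.007211.
Darcy flux q = K · i = 7.707 × 0.007211 = 0.05557 m/day.
Seepage velocity v = q / n_e = 0.05557 / 0.25 = 0.2223 m/day.
Travel time t = L / v = 2940 / 0.2223 = 13226 days = 36.21 years.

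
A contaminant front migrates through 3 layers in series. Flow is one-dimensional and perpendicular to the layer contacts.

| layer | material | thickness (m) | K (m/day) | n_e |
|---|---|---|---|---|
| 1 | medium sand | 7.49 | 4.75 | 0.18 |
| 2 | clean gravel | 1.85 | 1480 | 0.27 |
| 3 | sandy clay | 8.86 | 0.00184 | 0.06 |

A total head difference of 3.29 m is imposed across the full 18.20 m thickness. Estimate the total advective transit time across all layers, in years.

With flow normal to the layers, continuity requires the same specific discharge q through every layer.
Σ(b_i/K_i) = 7.49/4.75 + 1.85/1480 + 8.86/0.00184 = 4817 d.
q = Δh / Σ(b_i/K_i) = 3.29 / 4817 = 0.0006830 m/day.
In each layer the seepage velocity is v_i = q/n_i, so the layer transit time is t_i = b_i·n_i / q:
  layer 1 (medium sand): t_1 = 7.49 × 0.18 / 0.0006830 = 1974 d
  layer 2 (clean gravel): t_2 = 1.85 × 0.27 / 0.0006830 = 731.3 d
  layer 3 (sandy clay): t_3 = 8.86 × 0.06 / 0.0006830 = 778.3 d
Total t = Σ t_i = 3483 days = 9.537 years.

9.54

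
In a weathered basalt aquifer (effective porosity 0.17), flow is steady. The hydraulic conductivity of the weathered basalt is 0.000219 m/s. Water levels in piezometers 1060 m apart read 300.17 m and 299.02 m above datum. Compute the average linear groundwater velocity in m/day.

Convert K: 0.000219 m/s × 86400 = 18.92 m/day.
Hydraulic gradient i = (300.17 − 299.02) / 1060 = 1.15 / 1060 = 0.001085.
Darcy flux q = K · i = 18.92 × 0.001085 = 0.02053 m/day.
Seepage velocity v = q / n_e = 0.02053 / 0.17 = 0.1208 m/day.

0.121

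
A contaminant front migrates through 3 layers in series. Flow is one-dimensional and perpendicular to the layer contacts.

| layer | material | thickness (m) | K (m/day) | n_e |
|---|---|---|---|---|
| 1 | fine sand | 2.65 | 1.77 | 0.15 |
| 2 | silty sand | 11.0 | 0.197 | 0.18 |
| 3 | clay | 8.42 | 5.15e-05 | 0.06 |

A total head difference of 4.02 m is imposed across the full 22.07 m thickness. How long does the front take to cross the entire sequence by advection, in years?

With flow normal to the layers, continuity requires the same specific discharge q through every layer.
Σ(b_i/K_i) = 2.65/1.77 + 11.0/0.197 + 8.42/5.15e-05 = 1.636e+05 d.
q = Δh / Σ(b_i/K_i) = 4.02 / 1.636e+05 = 2.458e-05 m/day.
In each layer the seepage velocity is v_i = q/n_i, so the layer transit time is t_i = b_i·n_i / q:
  layer 1 (fine sand): t_1 = 2.65 × 0.15 / 2.458e-05 = 16172 d
  layer 2 (silty sand): t_2 = 11.0 × 0.18 / 2.458e-05 = 80556 d
  layer 3 (clay): t_3 = 8.42 × 0.06 / 2.458e-05 = 20554 d
Total t = Σ t_i = 1.173e+05 days = 321.1 years.

321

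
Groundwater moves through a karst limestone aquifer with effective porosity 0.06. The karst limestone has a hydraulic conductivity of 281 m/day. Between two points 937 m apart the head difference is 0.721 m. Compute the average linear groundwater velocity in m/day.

Hydraulic gradient i = Δh / L = 0.721 / 937 = 0.0007695.
Darcy flux q = K · i = 281.0 × 0.0007695 = 0.2162 m/day.
Seepage velocity v = q / n_e = 0.2162 / 0.06 = 3.604 m/day.

3.60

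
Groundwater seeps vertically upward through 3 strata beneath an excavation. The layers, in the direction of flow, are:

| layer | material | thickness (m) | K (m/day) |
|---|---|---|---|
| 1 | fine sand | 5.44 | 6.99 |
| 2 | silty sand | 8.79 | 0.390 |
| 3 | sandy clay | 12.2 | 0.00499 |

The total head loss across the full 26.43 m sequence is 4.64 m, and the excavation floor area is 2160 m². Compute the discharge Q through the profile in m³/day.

4.06

Flow is perpendicular to layering, so the layers act in series and the equivalent K is the thickness-weighted harmonic mean.
Total thickness L = 5.44 + 8.79 + 12.2 = 26.43 m.
Σ(b_i/K_i) = 5.44/6.99 + 8.79/0.390 + 12.2/0.00499 = 2468 d.
K_eq = L / Σ(b_i/K_i) = 26.43 / 2468 = 0.01071 m/day.
Q = K_eq · A · (Δh/L) = 0.01071 × 2160 × (4.64/26.43) = 4.061 m³/day.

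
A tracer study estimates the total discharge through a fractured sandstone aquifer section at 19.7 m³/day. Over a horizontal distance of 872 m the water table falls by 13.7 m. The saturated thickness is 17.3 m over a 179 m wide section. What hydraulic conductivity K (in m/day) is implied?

Cross-sectional area A = 179 × 17.3 = 3097 m².
Hydraulic gradient i = Δh / L = 13.7 / 872 = 0.01571.
From Q = K·A·i, K = Q / (A·i) = 19.7 / (3097 × 0.01571) = 0.4049 m/day.

0.405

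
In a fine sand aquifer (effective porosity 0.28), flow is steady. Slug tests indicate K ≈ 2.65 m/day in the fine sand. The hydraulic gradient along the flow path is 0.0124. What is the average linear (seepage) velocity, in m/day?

Hydraulic gradient i = 0.0124.
Darcy flux q = K · i = 2.650 × 0.01240 = 0.03286 m/day.
Seepage velocity v = q / n_e = 0.03286 / 0.28 = 0.1174 m/day.

0.117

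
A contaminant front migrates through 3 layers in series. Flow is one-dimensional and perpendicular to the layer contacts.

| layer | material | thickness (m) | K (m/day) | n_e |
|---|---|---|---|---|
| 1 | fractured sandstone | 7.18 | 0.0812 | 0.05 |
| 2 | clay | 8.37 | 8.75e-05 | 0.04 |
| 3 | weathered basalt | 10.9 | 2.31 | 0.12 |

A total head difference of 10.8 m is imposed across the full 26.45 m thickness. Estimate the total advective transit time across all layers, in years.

48.6

With flow normal to the layers, continuity requires the same specific discharge q through every layer.
Σ(b_i/K_i) = 7.18/0.0812 + 8.37/8.75e-05 + 10.9/2.31 = 95750 d.
q = Δh / Σ(b_i/K_i) = 10.8 / 95750 = 0.0001128 m/day.
In each layer the seepage velocity is v_i = q/n_i, so the layer transit time is t_i = b_i·n_i / q:
  layer 1 (fractured sandstone): t_1 = 7.18 × 0.05 / 0.0001128 = 3183 d
  layer 2 (clay): t_2 = 8.37 × 0.04 / 0.0001128 = 2968 d
  layer 3 (weathered basalt): t_3 = 10.9 × 0.12 / 0.0001128 = 11596 d
Total t = Σ t_i = 17747 days = 48.59 years.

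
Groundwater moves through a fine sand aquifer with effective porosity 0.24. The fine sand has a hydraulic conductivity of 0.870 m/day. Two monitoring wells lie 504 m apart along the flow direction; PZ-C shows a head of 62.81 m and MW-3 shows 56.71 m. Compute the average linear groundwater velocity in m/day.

0.0439

Hydraulic gradient i = (62.81 − 56.71) / 504 = 6.1 / 504 = 0.01210.
Darcy flux q = K · i = 0.8700 × 0.01210 = 0.01053 m/day.
Seepage velocity v = q / n_e = 0.01053 / 0.24 = 0.04387 m/day.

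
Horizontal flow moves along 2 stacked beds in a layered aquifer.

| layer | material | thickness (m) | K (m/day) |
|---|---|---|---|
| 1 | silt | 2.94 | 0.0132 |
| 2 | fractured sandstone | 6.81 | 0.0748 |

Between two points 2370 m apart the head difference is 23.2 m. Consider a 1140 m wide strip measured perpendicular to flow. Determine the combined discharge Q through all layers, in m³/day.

Flow is parallel to layering, so each bed carries its own Darcy discharge and the transmissivities add.
Σ(K_i·b_i) = 0.0132×2.94 + 0.0748×6.81 = 0.5482 m²/day.
Hydraulic gradient i = Δh / L = 23.2 / 2370 = 0.009789.
Q = Σ(K_i·b_i) · W · i = 0.5482 × 1140 × 0.009789 = 6.118 m³/day.

6.12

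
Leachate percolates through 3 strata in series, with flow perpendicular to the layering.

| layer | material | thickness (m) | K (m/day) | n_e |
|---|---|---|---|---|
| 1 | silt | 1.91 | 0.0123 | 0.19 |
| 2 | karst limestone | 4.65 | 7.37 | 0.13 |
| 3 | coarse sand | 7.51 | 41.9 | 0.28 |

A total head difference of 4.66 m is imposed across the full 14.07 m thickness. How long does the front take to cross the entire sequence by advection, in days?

With flow normal to the layers, continuity requires the same specific discharge q through every layer.
Σ(b_i/K_i) = 1.91/0.0123 + 4.65/7.37 + 7.51/41.9 = 156.1 d.
q = Δh / Σ(b_i/K_i) = 4.66 / 156.1 = 0.02985 m/day.
In each layer the seepage velocity is v_i = q/n_i, so the layer transit time is t_i = b_i·n_i / q:
  layer 1 (silt): t_1 = 1.91 × 0.19 / 0.02985 = 12.16 d
  layer 2 (karst limestone): t_2 = 4.65 × 0.13 / 0.02985 = 20.25 d
  layer 3 (coarse sand): t_3 = 7.51 × 0.28 / 0.02985 = 70.44 d
Total t = Σ t_i = 102.8 days.

103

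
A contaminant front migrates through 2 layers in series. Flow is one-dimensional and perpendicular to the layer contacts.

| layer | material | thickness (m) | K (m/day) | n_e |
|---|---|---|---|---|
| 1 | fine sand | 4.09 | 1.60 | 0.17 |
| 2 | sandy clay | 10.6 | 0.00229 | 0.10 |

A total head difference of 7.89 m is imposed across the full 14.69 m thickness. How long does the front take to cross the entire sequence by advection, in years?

With flow normal to the layers, continuity requires the same specific discharge q through every layer.
Σ(b_i/K_i) = 4.09/1.60 + 10.6/0.00229 = 4631 d.
q = Δh / Σ(b_i/K_i) = 7.89 / 4631 = 0.001704 m/day.
In each layer the seepage velocity is v_i = q/n_i, so the layer transit time is t_i = b_i·n_i / q:
  layer 1 (fine sand): t_1 = 4.09 × 0.17 / 0.001704 = 408.1 d
  layer 2 (sandy clay): t_2 = 10.6 × 0.10 / 0.001704 = 622.2 d
Total t = Σ t_i = 1030 days = 2.821 years.

2.82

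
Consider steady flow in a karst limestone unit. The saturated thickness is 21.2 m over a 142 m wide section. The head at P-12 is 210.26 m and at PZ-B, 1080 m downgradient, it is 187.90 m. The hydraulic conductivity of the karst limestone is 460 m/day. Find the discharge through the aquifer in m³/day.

28700

Cross-sectional area A = 142 × 21.2 = 3010 m².
Hydraulic gradient i = (210.26 − 187.90) / 1080 = 22.36 / 1080 = 0.02070.
Darcy's law: Q = K · A · i = 460.0 × 3010 × 0.02070 = 28670 m³/day.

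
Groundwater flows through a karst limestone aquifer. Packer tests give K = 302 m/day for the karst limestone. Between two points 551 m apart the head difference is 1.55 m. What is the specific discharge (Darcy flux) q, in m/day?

0.850

Hydraulic gradient i = Δh / L = 1.55 / 551 = 0.002813.
Specific discharge q = K · i = 302.0 × 0.002813 = 0.8495 m/day.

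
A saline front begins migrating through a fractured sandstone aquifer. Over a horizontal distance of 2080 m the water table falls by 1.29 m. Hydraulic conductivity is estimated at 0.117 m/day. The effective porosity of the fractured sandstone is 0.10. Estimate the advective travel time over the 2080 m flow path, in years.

Hydraulic gradient i = Δh / L = 1.29 / 2080 = 0.0006202.
Darcy flux q = K · i = 0.1170 × 0.0006202 = 7.256e-05 m/day.
Seepage velocity v = q / n_e = 7.256e-05 / 0.10 = 0.0007256 m/day.
Travel time t = L / v = 2080 / 0.0007256 = 2.866e+06 days = 7848 years.

7850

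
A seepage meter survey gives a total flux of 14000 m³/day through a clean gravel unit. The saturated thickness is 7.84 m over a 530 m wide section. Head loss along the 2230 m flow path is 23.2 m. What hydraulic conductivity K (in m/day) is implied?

324

Cross-sectional area A = 530 × 7.84 = 4155 m².
Hydraulic gradient i = Δh / L = 23.2 / 2230 = 0.01040.
From Q = K·A·i, K = Q / (A·i) = 14000 / (4155 × 0.01040) = 323.9 m/day.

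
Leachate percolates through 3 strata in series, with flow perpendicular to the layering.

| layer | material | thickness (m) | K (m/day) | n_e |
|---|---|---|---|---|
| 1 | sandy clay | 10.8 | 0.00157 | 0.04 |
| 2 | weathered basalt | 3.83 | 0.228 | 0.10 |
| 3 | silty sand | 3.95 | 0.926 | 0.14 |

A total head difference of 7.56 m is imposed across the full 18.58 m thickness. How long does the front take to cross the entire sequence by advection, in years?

With flow normal to the layers, continuity requires the same specific discharge q through every layer.
Σ(b_i/K_i) = 10.8/0.00157 + 3.83/0.228 + 3.95/0.926 = 6900 d.
q = Δh / Σ(b_i/K_i) = 7.56 / 6900 = 0.001096 m/day.
In each layer the seepage velocity is v_i = q/n_i, so the layer transit time is t_i = b_i·n_i / q:
  layer 1 (sandy clay): t_1 = 10.8 × 0.04 / 0.001096 = 394.3 d
  layer 2 (weathered basalt): t_2 = 3.83 × 0.10 / 0.001096 = 349.6 d
  layer 3 (silty sand): t_3 = 3.95 × 0.14 / 0.001096 = 504.7 d
Total t = Σ t_i = 1249 days = 3.418 years.

3.42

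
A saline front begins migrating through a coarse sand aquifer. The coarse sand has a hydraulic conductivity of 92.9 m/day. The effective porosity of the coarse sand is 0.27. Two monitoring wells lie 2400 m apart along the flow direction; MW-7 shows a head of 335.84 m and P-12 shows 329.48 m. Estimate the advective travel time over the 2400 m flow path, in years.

7.21

Hydraulic gradient i = (335.84 − 329.48) / 2400 = 6.36 / 2400 = 0.002650.
Darcy flux q = K · i = 92.90 × 0.002650 = 0.2462 m/day.
Seepage velocity v = q / n_e = 0.2462 / 0.27 = 0.9118 m/day.
Travel time t = L / v = 2400 / 0.9118 = 2632 days = 7.206 years.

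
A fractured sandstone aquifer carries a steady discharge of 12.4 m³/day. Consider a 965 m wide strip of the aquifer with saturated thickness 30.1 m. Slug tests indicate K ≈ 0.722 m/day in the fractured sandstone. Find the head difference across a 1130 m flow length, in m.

Cross-sectional area A = 965 × 30.1 = 29046 m².
From Q = K·A·i, i = Q / (K·A) = 12.4 / (0.7220 × 29046) = 0.0005913.
Head loss Δh = i · L = 0.0005913 × 1130 = 0.6681 m.

0.668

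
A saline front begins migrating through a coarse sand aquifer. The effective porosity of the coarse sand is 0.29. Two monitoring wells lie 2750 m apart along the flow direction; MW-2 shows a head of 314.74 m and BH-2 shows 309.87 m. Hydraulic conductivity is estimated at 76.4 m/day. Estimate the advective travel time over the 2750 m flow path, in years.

16.1

Hydraulic gradient i = (314.74 − 309.87) / 2750 = 4.87 / 2750 = 0.001771.
Darcy flux q = K · i = 76.40 × 0.001771 = 0.1353 m/day.
Seepage velocity v = q / n_e = 0.1353 / 0.29 = 0.4665 m/day.
Travel time t = L / v = 2750 / 0.4665 = 5894 days = 16.14 years.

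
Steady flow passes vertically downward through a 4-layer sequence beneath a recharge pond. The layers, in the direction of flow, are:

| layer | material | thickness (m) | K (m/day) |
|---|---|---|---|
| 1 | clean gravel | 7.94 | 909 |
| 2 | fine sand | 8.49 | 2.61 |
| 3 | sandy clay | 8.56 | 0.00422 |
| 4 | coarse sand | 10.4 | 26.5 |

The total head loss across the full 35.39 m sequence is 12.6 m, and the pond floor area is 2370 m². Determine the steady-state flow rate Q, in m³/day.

Flow is perpendicular to layering, so the layers act in series and the equivalent K is the thickness-weighted harmonic mean.
Total thickness L = 7.94 + 8.49 + 8.56 + 10.4 = 35.39 m.
Σ(b_i/K_i) = 7.94/909 + 8.49/2.61 + 8.56/0.00422 + 10.4/26.5 = 2032 d.
K_eq = L / Σ(b_i/K_i) = 35.39 / 2032 = 0.01742 m/day.
Q = K_eq · A · (Δh/L) = 0.01742 × 2370 × (12.6/35.39) = 14.70 m³/day.

14.7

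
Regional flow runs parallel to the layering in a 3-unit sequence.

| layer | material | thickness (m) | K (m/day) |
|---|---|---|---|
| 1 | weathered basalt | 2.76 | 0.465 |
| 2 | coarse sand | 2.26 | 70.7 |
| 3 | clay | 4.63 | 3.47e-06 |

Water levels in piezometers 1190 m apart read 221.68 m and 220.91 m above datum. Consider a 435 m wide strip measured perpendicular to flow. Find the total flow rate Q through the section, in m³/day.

45.3

Flow is parallel to layering, so each bed carries its own Darcy discharge and the transmissivities add.
Σ(K_i·b_i) = 0.465×2.76 + 70.7×2.26 + 3.47e-06×4.63 = 161.1 m²/day.
Hydraulic gradient i = (221.68 − 220.91) / 1190 = 0.77 / 1190 = 0.0006471.
Q = Σ(K_i·b_i) · W · i = 161.1 × 435 × 0.0006471 = 45.34 m³/day.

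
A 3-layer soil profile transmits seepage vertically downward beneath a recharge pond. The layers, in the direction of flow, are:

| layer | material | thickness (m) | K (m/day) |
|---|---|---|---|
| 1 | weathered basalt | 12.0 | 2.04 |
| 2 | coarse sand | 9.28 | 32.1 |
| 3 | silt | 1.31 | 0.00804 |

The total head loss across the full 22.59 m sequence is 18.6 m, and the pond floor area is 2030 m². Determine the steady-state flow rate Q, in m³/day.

223

Flow is perpendicular to layering, so the layers act in series and the equivalent K is the thickness-weighted harmonic mean.
Total thickness L = 12.0 + 9.28 + 1.31 = 22.59 m.
Σ(b_i/K_i) = 12.0/2.04 + 9.28/32.1 + 1.31/0.00804 = 169.1 d.
K_eq = L / Σ(b_i/K_i) = 22.59 / 169.1 = 0.1336 m/day.
Q = K_eq · A · (Δh/L) = 0.1336 × 2030 × (18.6/22.59) = 223.3 m³/day.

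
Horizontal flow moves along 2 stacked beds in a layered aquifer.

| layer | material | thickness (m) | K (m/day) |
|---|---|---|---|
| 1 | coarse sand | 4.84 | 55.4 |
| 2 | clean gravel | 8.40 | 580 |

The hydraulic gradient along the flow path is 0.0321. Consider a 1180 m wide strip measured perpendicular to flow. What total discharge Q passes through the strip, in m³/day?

195000

Flow is parallel to layering, so each bed carries its own Darcy discharge and the transmissivities add.
Σ(K_i·b_i) = 55.4×4.84 + 580×8.40 = 5140 m²/day.
Hydraulic gradient i = 0.0321.
Q = Σ(K_i·b_i) · W · i = 5140 × 1180 × 0.03210 = 1.947e+05 m³/day.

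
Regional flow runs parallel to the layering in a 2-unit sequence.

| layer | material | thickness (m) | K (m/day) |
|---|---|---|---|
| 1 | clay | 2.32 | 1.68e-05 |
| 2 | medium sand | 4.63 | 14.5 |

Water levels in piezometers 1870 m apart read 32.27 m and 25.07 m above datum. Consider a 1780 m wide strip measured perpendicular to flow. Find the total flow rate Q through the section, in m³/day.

460

Flow is parallel to layering, so each bed carries its own Darcy discharge and the transmissivities add.
Σ(K_i·b_i) = 1.68e-05×2.32 + 14.5×4.63 = 67.14 m²/day.
Hydraulic gradient i = (32.27 − 25.07) / 1870 = 7.2 / 1870 = 0.003850.
Q = Σ(K_i·b_i) · W · i = 67.14 × 1780 × 0.003850 = 460.1 m³/day.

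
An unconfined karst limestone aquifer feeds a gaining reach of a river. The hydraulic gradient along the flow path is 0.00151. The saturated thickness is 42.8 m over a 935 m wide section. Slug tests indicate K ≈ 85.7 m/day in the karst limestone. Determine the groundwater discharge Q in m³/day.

5180

Cross-sectional area A = 935 × 42.8 = 40018 m².
Hydraulic gradient i = 0.00151.
Darcy's law: Q = K · A · i = 85.70 × 40018 × 0.001510 = 5179 m³/day.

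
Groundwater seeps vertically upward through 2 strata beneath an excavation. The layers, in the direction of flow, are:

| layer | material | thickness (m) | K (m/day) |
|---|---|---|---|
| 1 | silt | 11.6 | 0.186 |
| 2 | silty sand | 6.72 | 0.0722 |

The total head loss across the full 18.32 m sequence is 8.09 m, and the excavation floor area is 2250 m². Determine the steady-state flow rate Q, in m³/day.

117

Flow is perpendicular to layering, so the layers act in series and the equivalent K is the thickness-weighted harmonic mean.
Total thickness L = 11.6 + 6.72 = 18.32 m.
Σ(b_i/K_i) = 11.6/0.186 + 6.72/0.0722 = 155.4 d.
K_eq = L / Σ(b_i/K_i) = 18.32 / 155.4 = 0.1179 m/day.
Q = K_eq · A · (Δh/L) = 0.1179 × 2250 × (8.09/18.32) = 117.1 m³/day.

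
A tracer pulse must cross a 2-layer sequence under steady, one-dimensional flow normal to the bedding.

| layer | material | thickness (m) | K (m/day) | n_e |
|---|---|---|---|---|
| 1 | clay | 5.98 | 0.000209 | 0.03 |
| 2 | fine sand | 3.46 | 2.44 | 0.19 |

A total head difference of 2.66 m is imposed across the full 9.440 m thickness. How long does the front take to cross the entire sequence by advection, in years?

With flow normal to the layers, continuity requires the same specific discharge q through every layer.
Σ(b_i/K_i) = 5.98/0.000209 + 3.46/2.44 = 28614 d.
q = Δh / Σ(b_i/K_i) = 2.66 / 28614 = 9.296e-05 m/day.
In each layer the seepage velocity is v_i = q/n_i, so the layer transit time is t_i = b_i·n_i / q:
  layer 1 (clay): t_1 = 5.98 × 0.03 / 9.296e-05 = 1930 d
  layer 2 (fine sand): t_2 = 3.46 × 0.19 / 9.296e-05 = 7072 d
Total t = Σ t_i = 9002 days = 24.64 years.

24.6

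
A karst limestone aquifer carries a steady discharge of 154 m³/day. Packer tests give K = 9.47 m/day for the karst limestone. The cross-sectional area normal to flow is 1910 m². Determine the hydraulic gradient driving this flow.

0.00851

From Q = K·A·i, i = Q / (K·A) = 154 / (9.470 × 1910) = 0.008514.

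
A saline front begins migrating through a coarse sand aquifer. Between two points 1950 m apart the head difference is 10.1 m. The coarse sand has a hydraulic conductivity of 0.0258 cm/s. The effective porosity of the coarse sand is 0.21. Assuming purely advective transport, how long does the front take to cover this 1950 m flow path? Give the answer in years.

Convert K: 0.0258 cm/s × 864 = 22.29 m/day.
Hydraulic gradient i = Δh / L = 10.1 / 1950 = 0.005179.
Darcy flux q = K · i = 22.29 × 0.005179 = 0.1155 m/day.
Seepage velocity v = q / n_e = 0.1155 / 0.21 = 0.5498 m/day.
Travel time t = L / v = 1950 / 0.5498 = 3547 days = 9.711 years.

9.71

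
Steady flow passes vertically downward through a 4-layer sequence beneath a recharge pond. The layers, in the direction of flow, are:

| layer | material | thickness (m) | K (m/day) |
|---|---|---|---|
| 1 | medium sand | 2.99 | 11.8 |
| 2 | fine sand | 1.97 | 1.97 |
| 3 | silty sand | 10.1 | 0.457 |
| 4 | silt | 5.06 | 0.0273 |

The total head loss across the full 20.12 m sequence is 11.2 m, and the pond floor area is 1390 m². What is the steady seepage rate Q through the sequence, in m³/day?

Flow is perpendicular to layering, so the layers act in series and the equivalent K is the thickness-weighted harmonic mean.
Total thickness L = 2.99 + 1.97 + 10.1 + 5.06 = 20.12 m.
Σ(b_i/K_i) = 2.99/11.8 + 1.97/1.97 + 10.1/0.457 + 5.06/0.0273 = 208.7 d.
K_eq = L / Σ(b_i/K_i) = 20.12 / 208.7 = 0.09641 m/day.
Q = K_eq · A · (Δh/L) = 0.09641 × 1390 × (11.2/20.12) = 74.59 m³/day.

74.6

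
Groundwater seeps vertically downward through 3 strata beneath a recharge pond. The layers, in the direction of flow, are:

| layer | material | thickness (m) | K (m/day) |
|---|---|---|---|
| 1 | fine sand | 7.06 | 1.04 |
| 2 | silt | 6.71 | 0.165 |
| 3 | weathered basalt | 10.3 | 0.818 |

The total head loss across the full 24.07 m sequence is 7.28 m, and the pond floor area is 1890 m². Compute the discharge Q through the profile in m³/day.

Flow is perpendicular to layering, so the layers act in series and the equivalent K is the thickness-weighted harmonic mean.
Total thickness L = 7.06 + 6.71 + 10.3 = 24.07 m.
Σ(b_i/K_i) = 7.06/1.04 + 6.71/0.165 + 10.3/0.818 = 60.05 d.
K_eq = L / Σ(b_i/K_i) = 24.07 / 60.05 = 0.4009 m/day.
Q = K_eq · A · (Δh/L) = 0.4009 × 1890 × (7.28/24.07) = 229.1 m³/day.

229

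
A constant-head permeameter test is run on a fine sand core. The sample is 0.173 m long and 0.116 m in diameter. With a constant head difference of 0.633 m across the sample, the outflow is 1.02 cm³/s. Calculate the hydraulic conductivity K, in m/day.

2.28

Cross-sectional area A = π·(d/2)² = π × (0.116/2)² = 0.01057 m².
Convert discharge: 1.02 cm³/s = 1.020e-06 m³/s.
Darcy's law rearranged: K = Q·L / (A·Δh) = 1.020e-06 × 0.173 / (0.01057 × 0.633) = 2.638e-05 m/s = 2.279 m/day.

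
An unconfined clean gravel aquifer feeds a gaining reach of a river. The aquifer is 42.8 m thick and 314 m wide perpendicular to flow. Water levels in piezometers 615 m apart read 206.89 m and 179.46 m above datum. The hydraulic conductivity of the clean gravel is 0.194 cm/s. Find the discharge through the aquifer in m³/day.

Convert K: 0.194 cm/s × 864 = 167.6 m/day.
Cross-sectional area A = 314 × 42.8 = 13439 m².
Hydraulic gradient i = (206.89 − 179.46) / 615 = 27.43 / 615 = 0.04460.
Darcy's law: Q = K · A · i = 167.6 × 13439 × 0.04460 = 1.005e+05 m³/day.

100000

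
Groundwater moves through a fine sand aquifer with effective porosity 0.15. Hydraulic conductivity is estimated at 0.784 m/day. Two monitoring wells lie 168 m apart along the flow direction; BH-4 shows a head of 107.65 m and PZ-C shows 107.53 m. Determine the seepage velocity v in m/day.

0.00373

Hydraulic gradient i = (107.65 − 107.53) / 168 = 0.12 / 168 = 0.0007143.
Darcy flux q = K · i = 0.7840 × 0.0007143 = 0.0005600 m/day.
Seepage velocity v = q / n_e = 0.0005600 / 0.15 = 0.003733 m/day.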